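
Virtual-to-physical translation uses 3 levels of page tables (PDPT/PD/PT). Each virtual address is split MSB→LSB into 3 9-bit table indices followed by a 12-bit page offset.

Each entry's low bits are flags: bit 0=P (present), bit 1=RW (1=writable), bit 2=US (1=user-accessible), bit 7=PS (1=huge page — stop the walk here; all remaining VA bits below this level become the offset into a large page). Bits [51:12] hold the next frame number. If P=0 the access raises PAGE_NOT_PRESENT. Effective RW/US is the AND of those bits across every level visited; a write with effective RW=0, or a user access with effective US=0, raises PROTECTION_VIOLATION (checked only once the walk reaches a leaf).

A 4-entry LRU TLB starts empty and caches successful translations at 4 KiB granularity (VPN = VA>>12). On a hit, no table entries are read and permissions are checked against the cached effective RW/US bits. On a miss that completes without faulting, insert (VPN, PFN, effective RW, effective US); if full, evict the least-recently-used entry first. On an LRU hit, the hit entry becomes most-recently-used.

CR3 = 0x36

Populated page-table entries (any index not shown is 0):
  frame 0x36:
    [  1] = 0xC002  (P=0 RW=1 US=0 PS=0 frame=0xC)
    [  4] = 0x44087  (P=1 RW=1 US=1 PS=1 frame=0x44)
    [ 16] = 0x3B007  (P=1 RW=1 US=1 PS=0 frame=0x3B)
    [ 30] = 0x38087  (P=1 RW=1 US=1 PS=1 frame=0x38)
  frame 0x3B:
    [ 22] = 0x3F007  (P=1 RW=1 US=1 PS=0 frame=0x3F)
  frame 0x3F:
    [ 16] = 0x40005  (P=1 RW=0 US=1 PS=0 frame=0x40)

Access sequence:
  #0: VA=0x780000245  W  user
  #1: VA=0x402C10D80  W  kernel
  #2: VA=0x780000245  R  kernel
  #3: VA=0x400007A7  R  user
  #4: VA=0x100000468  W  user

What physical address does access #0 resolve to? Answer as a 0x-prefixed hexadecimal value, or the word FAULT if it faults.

Trace:
#0 VA=0x780000245 (w,user):
  L0 @0x36[30] → 0x38087  P=1,RW=1,US=1,PS=1
  → PA=0x38245 (huge @L0)  (1 entries read)
#1 VA=0x402C10D80 (w,kernel):
  L0 @0x36[16] → 0x3B007  P=1,RW=1,US=1,PS=0
  L1 @0x3B[22] → 0x3F007  P=1,RW=1,US=1,PS=0
  L2 @0x3F[16] → 0x40005  P=1,RW=0,US=1,PS=0
  → PROTECTION_VIOLATION  (3 entries read)
#2 VA=0x780000245 (r,kernel):
  TLB hit vpn=0x780000 → PA=0x38245
#3 VA=0x400007A7 (r,user):
  L0 @0x36[1] → 0xC002  P=0,RW=1,US=0,PS=0
  → PAGE_NOT_PRESENT  (1 entries read)
#4 VA=0x100000468 (w,user):
  L0 @0x36[4] → 0x44087  P=1,RW=1,US=1,PS=1
  → PA=0x44468 (huge @L0)  (1 entries read)

Access #0 PA: 0x38245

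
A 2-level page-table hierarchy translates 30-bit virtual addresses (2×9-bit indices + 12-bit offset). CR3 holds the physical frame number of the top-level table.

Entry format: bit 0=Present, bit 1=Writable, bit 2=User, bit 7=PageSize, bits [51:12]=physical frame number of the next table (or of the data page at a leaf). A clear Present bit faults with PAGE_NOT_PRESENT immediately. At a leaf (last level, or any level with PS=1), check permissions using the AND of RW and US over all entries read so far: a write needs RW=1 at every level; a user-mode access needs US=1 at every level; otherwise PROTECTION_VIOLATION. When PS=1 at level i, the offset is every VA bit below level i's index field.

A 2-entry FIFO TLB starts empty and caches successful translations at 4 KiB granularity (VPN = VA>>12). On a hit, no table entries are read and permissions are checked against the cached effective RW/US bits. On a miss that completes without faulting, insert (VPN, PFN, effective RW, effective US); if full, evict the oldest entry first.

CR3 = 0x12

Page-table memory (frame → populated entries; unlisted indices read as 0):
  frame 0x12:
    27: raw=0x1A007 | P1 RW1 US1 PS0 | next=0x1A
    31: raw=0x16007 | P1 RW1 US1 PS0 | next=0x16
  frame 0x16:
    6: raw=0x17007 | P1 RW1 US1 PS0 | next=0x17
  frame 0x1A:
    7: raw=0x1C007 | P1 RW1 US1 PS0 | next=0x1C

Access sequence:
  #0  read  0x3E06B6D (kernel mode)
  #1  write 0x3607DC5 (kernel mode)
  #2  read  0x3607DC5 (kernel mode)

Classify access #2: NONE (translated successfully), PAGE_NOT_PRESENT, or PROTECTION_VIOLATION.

Walk each access:
#0 VA=0x3E06B6D (r,kernel):
  L0 @0x12[31] → 0x16007  P=1,RW=1,US=1,PS=0
  L1 @0x16[6] → 0x17007  P=1,RW=1,US=1,PS=0
  ✓ 0x17B6D  — 2 lookups
#1 VA=0x3607DC5 (w,kernel):
  L0 @0x12[27] → 0x1A007  P=1,RW=1,US=1,PS=0
  L1 @0x1A[7] → 0x1C007  P=1,RW=1,US=1,PS=0
  ✓ 0x1CDC5  — 2 lookups
#2 VA=0x3607DC5 (r,kernel):
  TLB hit vpn=0x3607 → PA=0x1CDC5

Access #2 fault: NONE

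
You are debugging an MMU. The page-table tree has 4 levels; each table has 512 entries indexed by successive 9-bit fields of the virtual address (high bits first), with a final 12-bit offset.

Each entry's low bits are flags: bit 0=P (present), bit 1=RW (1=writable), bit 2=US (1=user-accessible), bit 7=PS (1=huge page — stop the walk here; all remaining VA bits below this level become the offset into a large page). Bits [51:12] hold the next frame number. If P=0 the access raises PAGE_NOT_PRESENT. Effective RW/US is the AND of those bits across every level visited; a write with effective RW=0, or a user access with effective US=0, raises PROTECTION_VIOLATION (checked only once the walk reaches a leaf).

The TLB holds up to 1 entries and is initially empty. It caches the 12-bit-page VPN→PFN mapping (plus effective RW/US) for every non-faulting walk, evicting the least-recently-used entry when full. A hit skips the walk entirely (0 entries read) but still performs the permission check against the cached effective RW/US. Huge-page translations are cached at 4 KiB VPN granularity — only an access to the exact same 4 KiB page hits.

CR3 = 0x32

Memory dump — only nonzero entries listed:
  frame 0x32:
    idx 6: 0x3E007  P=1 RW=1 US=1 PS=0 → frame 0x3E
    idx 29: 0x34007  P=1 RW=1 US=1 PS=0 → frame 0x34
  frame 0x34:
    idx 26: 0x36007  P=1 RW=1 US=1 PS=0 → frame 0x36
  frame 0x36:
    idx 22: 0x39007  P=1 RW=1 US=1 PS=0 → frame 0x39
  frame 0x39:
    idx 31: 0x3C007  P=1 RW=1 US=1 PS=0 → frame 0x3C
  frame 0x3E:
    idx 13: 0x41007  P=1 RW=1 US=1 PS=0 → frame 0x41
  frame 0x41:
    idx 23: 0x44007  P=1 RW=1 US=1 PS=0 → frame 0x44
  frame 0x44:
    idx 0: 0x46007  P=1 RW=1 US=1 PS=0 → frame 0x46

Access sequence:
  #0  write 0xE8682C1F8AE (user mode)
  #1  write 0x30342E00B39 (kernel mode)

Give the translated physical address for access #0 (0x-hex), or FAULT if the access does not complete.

Walk each access:
#0 VA=0xE8682C1F8AE (w,user):
  lvl0: tbl 0x32, slot 29 ⇒ 0x34007 (P1/RW1/US1/PS0)
  lvl1: tbl 0x34, slot 26 ⇒ 0x36007 (P1/RW1/US1/PS0)
  lvl2: tbl 0x36, slot 22 ⇒ 0x39007 (P1/RW1/US1/PS0)
  lvl3: tbl 0x39, slot 31 ⇒ 0x3C007 (P1/RW1/US1/PS0)
  → PA=0x3C8AE  (4 entries read)
#1 VA=0x30342E00B39 (w,kernel):
  lvl0: tbl 0x32, slot 6 ⇒ 0x3E007 (P1/RW1/US1/PS0)
  lvl1: tbl 0x3E, slot 13 ⇒ 0x41007 (P1/RW1/US1/PS0)
  lvl2: tbl 0x41, slot 23 ⇒ 0x44007 (P1/RW1/US1/PS0)
  lvl3: tbl 0x44, slot 0 ⇒ 0x46007 (P1/RW1/US1/PS0)
  → PA=0x46B39  (4 entries read)

Access #0 PA: 0x3C8AE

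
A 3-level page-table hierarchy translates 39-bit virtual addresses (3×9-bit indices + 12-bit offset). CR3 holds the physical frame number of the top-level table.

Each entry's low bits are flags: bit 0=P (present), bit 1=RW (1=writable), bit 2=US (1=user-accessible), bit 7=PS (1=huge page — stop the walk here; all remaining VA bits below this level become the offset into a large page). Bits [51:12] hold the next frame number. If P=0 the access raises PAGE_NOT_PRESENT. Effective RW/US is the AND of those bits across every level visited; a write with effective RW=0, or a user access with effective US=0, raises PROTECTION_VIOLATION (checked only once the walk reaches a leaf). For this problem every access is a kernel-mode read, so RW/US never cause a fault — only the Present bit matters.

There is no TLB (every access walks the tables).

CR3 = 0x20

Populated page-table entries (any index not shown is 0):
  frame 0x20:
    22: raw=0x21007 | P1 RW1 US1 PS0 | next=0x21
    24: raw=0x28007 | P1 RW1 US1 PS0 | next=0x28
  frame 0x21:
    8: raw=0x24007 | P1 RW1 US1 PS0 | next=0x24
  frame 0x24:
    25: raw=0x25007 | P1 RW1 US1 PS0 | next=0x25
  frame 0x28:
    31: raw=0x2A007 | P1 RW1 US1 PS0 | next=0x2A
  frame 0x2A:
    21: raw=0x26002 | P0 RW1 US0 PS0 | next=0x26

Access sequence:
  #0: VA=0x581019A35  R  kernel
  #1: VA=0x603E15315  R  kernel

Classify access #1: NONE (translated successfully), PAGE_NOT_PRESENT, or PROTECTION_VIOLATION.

Trace:
#0 VA=0x581019A35 (r,kernel):
  [0] read 0x20 idx=22: raw=0x21007 flags P=1 W=1 U=1 S=0
  [1] read 0x21 idx=8: raw=0x24007 flags P=1 W=1 U=1 S=0
  [2] read 0x24 idx=25: raw=0x25007 flags P=1 W=1 U=1 S=0
  → PA=0x25A35  (3 entries read)
#1 VA=0x603E15315 (r,kernel):
  [0] read 0x20 idx=24: raw=0x28007 flags P=1 W=1 U=1 S=0
  [1] read 0x28 idx=31: raw=0x2A007 flags P=1 W=1 U=1 S=0
  [2] read 0x2A idx=21: raw=0x26002 flags P=0 W=1 U=0 S=0
  ⇒ fault: PAGE_NOT_PRESENT  — 3 lookups

Access #1 fault: PAGE_NOT_PRESENT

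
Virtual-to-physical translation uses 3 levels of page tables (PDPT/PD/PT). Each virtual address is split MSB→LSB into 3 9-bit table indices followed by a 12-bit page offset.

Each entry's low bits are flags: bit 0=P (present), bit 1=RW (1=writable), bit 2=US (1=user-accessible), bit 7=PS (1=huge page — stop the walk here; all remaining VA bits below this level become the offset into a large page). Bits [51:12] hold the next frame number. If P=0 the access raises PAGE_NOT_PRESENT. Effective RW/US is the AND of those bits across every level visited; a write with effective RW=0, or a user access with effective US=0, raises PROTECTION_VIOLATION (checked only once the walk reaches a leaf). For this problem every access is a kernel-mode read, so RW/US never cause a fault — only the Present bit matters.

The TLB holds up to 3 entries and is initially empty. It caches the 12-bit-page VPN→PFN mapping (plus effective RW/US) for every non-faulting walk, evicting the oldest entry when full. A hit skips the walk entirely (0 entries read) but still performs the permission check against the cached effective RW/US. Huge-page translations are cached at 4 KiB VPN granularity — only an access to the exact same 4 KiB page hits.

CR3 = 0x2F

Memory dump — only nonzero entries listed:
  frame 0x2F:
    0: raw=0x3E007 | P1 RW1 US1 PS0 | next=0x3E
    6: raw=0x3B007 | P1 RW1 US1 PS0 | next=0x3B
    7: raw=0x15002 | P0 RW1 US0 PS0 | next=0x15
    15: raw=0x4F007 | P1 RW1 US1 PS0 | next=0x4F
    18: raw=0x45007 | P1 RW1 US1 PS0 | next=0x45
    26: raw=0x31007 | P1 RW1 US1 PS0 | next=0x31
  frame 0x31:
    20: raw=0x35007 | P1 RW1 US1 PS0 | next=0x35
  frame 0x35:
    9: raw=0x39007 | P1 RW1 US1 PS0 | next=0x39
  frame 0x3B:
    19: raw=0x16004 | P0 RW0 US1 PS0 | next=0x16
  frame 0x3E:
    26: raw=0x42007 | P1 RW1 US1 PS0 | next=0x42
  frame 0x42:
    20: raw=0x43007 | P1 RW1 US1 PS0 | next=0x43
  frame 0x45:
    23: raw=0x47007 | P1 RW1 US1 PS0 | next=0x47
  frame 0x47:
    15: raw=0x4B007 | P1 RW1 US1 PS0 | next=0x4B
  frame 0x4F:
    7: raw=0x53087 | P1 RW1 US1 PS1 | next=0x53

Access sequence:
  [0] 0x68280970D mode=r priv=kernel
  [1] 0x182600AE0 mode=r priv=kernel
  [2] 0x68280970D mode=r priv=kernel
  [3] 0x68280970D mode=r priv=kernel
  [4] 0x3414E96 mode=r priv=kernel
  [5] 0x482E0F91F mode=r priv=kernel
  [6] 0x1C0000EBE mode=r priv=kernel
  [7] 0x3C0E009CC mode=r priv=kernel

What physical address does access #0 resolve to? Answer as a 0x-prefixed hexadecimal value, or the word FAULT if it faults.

Walk each access:
#0 VA=0x68280970D (r,kernel):
  L0 @0x2F[26] → 0x31007  P=1,RW=1,US=1,PS=0
  L1 @0x31[20] → 0x35007  P=1,RW=1,US=1,PS=0
  L2 @0x35[9] → 0x39007  P=1,RW=1,US=1,PS=0
  ⇒ phys 0x3970D  [3 reads]
#1 VA=0x182600AE0 (r,kernel):
  L0 @0x2F[6] → 0x3B007  P=1,RW=1,US=1,PS=0
  L1 @0x3B[19] → 0x16004  P=0,RW=0,US=1,PS=0
  → PAGE_NOT_PRESENT  (2 entries read)
#2 VA=0x68280970D (r,kernel):
  TLB hit vpn=0x682809 → PA=0x3970D
#3 VA=0x68280970D (r,kernel):
  TLB hit vpn=0x682809 → PA=0x3970D
#4 VA=0x3414E96 (r,kernel):
  L0 @0x2F[0] → 0x3E007  P=1,RW=1,US=1,PS=0
  L1 @0x3E[26] → 0x42007  P=1,RW=1,US=1,PS=0
  L2 @0x42[20] → 0x43007  P=1,RW=1,US=1,PS=0
  ⇒ phys 0x43E96  [3 reads]
#5 VA=0x482E0F91F (r,kernel):
  L0 @0x2F[18] → 0x45007  P=1,RW=1,US=1,PS=0
  L1 @0x45[23] → 0x47007  P=1,RW=1,US=1,PS=0
  L2 @0x47[15] → 0x4B007  P=1,RW=1,US=1,PS=0
  ⇒ phys 0x4B91F  [3 reads]
#6 VA=0x1C0000EBE (r,kernel):
  L0 @0x2F[7] → 0x15002  P=0,RW=1,US=0,PS=0
  → PAGE_NOT_PRESENT  (1 entries read)
#7 VA=0x3C0E009CC (r,kernel):
  L0 @0x2F[15] → 0x4F007  P=1,RW=1,US=1,PS=0
  L1 @0x4F[7] → 0x53087  P=1,RW=1,US=1,PS=1
  ⇒ phys 0x539CC (huge @L1)  [2 reads]

Access #0 PA: 0x3970D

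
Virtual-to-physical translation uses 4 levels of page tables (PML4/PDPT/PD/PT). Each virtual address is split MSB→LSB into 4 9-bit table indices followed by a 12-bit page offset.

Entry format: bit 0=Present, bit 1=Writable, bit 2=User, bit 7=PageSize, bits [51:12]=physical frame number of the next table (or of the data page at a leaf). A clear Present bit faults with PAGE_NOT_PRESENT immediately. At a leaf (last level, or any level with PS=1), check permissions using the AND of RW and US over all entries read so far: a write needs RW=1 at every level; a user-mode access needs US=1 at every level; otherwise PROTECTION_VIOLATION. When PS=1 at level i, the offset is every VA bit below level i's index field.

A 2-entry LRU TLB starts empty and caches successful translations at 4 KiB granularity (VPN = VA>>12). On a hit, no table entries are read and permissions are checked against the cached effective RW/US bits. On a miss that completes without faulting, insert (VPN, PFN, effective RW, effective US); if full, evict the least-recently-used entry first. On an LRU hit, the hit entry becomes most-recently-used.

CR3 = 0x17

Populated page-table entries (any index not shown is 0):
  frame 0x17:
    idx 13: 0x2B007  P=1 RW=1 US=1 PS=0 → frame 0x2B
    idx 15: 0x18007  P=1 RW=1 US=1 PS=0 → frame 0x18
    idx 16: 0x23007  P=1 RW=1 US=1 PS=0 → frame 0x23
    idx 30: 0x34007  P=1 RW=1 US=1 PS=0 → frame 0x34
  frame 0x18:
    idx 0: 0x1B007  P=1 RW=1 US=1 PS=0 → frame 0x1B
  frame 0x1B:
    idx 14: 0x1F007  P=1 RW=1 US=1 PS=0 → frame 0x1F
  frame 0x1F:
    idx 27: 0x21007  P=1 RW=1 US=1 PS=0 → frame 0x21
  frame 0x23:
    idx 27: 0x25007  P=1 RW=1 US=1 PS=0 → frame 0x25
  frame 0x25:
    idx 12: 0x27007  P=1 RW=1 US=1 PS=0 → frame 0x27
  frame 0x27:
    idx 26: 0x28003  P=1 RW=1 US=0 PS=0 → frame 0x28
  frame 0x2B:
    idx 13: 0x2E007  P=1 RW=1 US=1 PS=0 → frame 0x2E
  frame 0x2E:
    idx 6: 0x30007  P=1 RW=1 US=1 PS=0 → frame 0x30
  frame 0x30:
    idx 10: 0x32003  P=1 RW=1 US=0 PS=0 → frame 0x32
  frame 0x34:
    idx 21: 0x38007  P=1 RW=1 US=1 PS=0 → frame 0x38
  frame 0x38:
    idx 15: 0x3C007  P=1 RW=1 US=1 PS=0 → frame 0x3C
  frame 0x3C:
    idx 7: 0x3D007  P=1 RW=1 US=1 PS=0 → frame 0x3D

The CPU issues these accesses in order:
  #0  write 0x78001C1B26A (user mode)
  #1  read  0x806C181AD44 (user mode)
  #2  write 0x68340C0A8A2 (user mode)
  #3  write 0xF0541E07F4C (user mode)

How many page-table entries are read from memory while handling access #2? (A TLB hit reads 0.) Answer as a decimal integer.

Walk each access:
#0 VA=0x78001C1B26A (w,user):
  L0 @0x17[15] → 0x18007  P=1,RW=1,US=1,PS=0
  L1 @0x18[0] → 0x1B007  P=1,RW=1,US=1,PS=0
  L2 @0x1B[14] → 0x1F007  P=1,RW=1,US=1,PS=0
  L3 @0x1F[27] → 0x21007  P=1,RW=1,US=1,PS=0
  ✓ 0x2126A  — 4 lookups
#1 VA=0x806C181AD44 (r,user):
  L0 @0x17[16] → 0x23007  P=1,RW=1,US=1,PS=0
  L1 @0x23[27] → 0x25007  P=1,RW=1,US=1,PS=0
  L2 @0x25[12] → 0x27007  P=1,RW=1,US=1,PS=0
  L3 @0x27[26] → 0x28003  P=1,RW=1,US=0,PS=0
  → PROTECTION_VIOLATION  (4 entries read)
#2 VA=0x68340C0A8A2 (w,user):
  L0 @0x17[13] → 0x2B007  P=1,RW=1,US=1,PS=0
  L1 @0x2B[13] → 0x2E007  P=1,RW=1,US=1,PS=0
  L2 @0x2E[6] → 0x30007  P=1,RW=1,US=1,PS=0
  L3 @0x30[10] → 0x32003  P=1,RW=1,US=0,PS=0
  → PROTECTION_VIOLATION  (4 entries read)
#3 VA=0xF0541E07F4C (w,user):
  L0 @0x17[30] → 0x34007  P=1,RW=1,US=1,PS=0
  L1 @0x34[21] → 0x38007  P=1,RW=1,US=1,PS=0
  L2 @0x38[15] → 0x3C007  P=1,RW=1,US=1,PS=0
  L3 @0x3C[7] → 0x3D007  P=1,RW=1,US=1,PS=0
  ✓ 0x3DF4C  — 4 lookups

Entries read for #2: 4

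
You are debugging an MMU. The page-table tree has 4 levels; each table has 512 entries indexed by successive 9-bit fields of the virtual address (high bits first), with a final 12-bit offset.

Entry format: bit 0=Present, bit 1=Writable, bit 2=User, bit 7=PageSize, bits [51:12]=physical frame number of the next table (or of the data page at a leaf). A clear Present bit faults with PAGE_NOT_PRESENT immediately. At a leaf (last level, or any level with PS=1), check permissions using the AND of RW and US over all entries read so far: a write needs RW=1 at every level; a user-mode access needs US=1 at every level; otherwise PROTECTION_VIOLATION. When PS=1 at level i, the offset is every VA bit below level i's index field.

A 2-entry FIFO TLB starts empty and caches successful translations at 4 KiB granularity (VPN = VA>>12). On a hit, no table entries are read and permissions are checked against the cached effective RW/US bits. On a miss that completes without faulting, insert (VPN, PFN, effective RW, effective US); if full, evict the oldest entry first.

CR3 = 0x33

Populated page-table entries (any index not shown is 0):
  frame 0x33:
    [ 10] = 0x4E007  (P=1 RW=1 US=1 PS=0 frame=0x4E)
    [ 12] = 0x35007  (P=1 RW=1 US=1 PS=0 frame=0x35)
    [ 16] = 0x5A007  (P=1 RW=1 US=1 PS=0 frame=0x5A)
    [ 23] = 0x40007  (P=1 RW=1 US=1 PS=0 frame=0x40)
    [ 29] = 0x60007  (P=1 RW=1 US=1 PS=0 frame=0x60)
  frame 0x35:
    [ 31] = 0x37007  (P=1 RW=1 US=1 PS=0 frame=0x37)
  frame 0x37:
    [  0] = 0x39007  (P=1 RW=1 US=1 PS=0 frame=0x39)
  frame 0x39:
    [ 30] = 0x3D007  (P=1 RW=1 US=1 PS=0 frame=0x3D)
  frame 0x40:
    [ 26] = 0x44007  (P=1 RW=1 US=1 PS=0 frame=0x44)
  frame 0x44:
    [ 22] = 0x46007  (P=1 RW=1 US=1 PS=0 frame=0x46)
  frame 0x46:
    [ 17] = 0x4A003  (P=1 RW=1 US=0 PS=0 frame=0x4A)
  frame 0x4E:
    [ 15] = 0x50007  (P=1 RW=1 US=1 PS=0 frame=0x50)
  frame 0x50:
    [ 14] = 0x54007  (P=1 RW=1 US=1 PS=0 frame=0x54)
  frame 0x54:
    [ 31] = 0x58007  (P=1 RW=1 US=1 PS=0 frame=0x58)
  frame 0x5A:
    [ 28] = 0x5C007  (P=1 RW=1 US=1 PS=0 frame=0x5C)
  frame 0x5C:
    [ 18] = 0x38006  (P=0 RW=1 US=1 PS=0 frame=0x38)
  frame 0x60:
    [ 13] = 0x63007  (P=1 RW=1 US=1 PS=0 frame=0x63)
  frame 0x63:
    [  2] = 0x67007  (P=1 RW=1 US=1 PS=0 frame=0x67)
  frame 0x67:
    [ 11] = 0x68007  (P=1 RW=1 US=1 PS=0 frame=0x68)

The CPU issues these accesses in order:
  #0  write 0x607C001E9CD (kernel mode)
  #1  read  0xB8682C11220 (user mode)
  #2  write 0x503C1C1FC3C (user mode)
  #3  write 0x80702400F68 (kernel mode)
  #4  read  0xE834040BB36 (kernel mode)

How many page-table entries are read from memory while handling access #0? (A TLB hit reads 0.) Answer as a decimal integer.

Walk each access:
#0 VA=0x607C001E9CD (w,kernel):
  L0: frame=0x33 idx=12 entry=0x35007 [P=1 RW=1 US=1 PS=0]
  L1: frame=0x35 idx=31 entry=0x37007 [P=1 RW=1 US=1 PS=0]
  L2: frame=0x37 idx=0 entry=0x39007 [P=1 RW=1 US=1 PS=0]
  L3: frame=0x39 idx=30 entry=0x3D007 [P=1 RW=1 US=1 PS=0]
  ⇒ phys 0x3D9CD  [4 reads]
#1 VA=0xB8682C11220 (r,user):
  L0: frame=0x33 idx=23 entry=0x40007 [P=1 RW=1 US=1 PS=0]
  L1: frame=0x40 idx=26 entry=0x44007 [P=1 RW=1 US=1 PS=0]
  L2: frame=0x44 idx=22 entry=0x46007 [P=1 RW=1 US=1 PS=0]
  L3: frame=0x46 idx=17 entry=0x4A003 [P=1 RW=1 US=0 PS=0]
  → PROTECTION_VIOLATION  (4 entries read)
#2 VA=0x503C1C1FC3C (w,user):
  L0: frame=0x33 idx=10 entry=0x4E007 [P=1 RW=1 US=1 PS=0]
  L1: frame=0x4E idx=15 entry=0x50007 [P=1 RW=1 US=1 PS=0]
  L2: frame=0x50 idx=14 entry=0x54007 [P=1 RW=1 US=1 PS=0]
  L3: frame=0x54 idx=31 entry=0x58007 [P=1 RW=1 US=1 PS=0]
  ⇒ phys 0x58C3C  [4 reads]
#3 VA=0x80702400F68 (w,kernel):
  L0: frame=0x33 idx=16 entry=0x5A007 [P=1 RW=1 US=1 PS=0]
  L1: frame=0x5A idx=28 entry=0x5C007 [P=1 RW=1 US=1 PS=0]
  L2: frame=0x5C idx=18 entry=0x38006 [P=0 RW=1 US=1 PS=0]
  → PAGE_NOT_PRESENT  (3 entries read)
#4 VA=0xE834040BB36 (r,kernel):
  L0: frame=0x33 idx=29 entry=0x60007 [P=1 RW=1 US=1 PS=0]
  L1: frame=0x60 idx=13 entry=0x63007 [P=1 RW=1 US=1 PS=0]
  L2: frame=0x63 idx=2 entry=0x67007 [P=1 RW=1 US=1 PS=0]
  L3: frame=0x67 idx=11 entry=0x68007 [P=1 RW=1 US=1 PS=0]
  ⇒ phys 0x68B36  [4 reads]

Entries read for #0: 4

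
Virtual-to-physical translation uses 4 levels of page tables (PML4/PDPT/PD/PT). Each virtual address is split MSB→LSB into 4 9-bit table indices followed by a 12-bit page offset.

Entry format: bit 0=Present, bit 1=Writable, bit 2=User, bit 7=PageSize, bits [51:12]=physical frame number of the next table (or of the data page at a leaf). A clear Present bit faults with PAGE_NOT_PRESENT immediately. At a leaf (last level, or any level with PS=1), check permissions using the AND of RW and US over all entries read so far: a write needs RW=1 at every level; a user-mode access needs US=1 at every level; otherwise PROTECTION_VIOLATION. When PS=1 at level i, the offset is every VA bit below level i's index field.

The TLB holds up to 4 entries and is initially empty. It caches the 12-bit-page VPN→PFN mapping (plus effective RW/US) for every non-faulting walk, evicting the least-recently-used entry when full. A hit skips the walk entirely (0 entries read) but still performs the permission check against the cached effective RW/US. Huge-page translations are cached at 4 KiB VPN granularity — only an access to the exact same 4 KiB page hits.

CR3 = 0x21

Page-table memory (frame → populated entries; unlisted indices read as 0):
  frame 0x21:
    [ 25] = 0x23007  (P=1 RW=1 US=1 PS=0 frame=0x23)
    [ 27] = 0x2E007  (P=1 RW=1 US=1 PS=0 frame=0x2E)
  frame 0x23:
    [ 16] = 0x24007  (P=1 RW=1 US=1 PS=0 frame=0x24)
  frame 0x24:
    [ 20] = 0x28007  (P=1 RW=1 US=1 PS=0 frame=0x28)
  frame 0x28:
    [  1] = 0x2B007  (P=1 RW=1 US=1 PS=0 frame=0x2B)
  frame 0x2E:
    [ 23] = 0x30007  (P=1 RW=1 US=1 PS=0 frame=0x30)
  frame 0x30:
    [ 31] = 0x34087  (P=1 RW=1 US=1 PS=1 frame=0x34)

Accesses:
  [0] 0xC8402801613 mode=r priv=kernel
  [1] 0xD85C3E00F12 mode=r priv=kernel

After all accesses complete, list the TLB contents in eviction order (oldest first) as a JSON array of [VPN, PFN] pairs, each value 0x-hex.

Trace:
#0 VA=0xC8402801613 (r,kernel):
  L0: frame=0x21 idx=25 entry=0x23007 [P=1 RW=1 US=1 PS=0]
  L1: frame=0x23 idx=16 entry=0x24007 [P=1 RW=1 US=1 PS=0]
  L2: frame=0x24 idx=20 entry=0x28007 [P=1 RW=1 US=1 PS=0]
  L3: frame=0x28 idx=1 entry=0x2B007 [P=1 RW=1 US=1 PS=0]
  ⇒ phys 0x2B613  [4 reads]
#1 VA=0xD85C3E00F12 (r,kernel):
  L0: frame=0x21 idx=27 entry=0x2E007 [P=1 RW=1 US=1 PS=0]
  L1: frame=0x2E idx=23 entry=0x30007 [P=1 RW=1 US=1 PS=0]
  L2: frame=0x30 idx=31 entry=0x34087 [P=1 RW=1 US=1 PS=1]
  ⇒ phys 0x34F12 (huge @L2)  [3 reads]

TLB: [["0xC8402801", "0x2B"], ["0xD85C3E00", "0x34"]]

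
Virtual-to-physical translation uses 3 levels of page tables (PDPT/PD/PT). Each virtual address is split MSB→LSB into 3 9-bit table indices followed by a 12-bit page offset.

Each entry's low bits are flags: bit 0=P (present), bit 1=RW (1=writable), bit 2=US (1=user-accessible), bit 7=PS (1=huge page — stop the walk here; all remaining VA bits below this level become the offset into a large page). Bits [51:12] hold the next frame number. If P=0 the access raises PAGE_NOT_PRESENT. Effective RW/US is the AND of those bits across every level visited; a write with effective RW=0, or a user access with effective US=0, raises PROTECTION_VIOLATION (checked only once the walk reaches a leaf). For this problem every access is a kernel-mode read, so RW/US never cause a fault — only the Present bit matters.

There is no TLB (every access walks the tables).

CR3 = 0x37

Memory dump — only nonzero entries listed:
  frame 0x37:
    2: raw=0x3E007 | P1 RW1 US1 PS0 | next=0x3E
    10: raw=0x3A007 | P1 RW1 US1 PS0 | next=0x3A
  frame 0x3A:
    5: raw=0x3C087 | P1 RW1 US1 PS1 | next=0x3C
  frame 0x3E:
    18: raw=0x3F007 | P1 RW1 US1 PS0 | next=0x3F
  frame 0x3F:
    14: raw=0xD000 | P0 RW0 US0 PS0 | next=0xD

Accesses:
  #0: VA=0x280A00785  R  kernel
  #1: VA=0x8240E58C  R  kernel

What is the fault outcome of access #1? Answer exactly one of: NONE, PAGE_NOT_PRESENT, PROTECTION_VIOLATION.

Walk each access:
#0 VA=0x280A00785 (r,kernel):
  [0] read 0x37 idx=10: raw=0x3A007 flags P=1 W=1 U=1 S=0
  [1] read 0x3A idx=5: raw=0x3C087 flags P=1 W=1 U=1 S=1
  ✓ 0x3C785 (huge @L1)  — 2 lookups
#1 VA=0x8240E58C (r,kernel):
  [0] read 0x37 idx=2: raw=0x3E007 flags P=1 W=1 U=1 S=0
  [1] read 0x3E idx=18: raw=0x3F007 flags P=1 W=1 U=1 S=0
  [2] read 0x3F idx=14: raw=0xD000 flags P=0 W=0 U=0 S=0
  → PAGE_NOT_PRESENT  (3 entries read)

Access #1 fault: PAGE_NOT_PRESENT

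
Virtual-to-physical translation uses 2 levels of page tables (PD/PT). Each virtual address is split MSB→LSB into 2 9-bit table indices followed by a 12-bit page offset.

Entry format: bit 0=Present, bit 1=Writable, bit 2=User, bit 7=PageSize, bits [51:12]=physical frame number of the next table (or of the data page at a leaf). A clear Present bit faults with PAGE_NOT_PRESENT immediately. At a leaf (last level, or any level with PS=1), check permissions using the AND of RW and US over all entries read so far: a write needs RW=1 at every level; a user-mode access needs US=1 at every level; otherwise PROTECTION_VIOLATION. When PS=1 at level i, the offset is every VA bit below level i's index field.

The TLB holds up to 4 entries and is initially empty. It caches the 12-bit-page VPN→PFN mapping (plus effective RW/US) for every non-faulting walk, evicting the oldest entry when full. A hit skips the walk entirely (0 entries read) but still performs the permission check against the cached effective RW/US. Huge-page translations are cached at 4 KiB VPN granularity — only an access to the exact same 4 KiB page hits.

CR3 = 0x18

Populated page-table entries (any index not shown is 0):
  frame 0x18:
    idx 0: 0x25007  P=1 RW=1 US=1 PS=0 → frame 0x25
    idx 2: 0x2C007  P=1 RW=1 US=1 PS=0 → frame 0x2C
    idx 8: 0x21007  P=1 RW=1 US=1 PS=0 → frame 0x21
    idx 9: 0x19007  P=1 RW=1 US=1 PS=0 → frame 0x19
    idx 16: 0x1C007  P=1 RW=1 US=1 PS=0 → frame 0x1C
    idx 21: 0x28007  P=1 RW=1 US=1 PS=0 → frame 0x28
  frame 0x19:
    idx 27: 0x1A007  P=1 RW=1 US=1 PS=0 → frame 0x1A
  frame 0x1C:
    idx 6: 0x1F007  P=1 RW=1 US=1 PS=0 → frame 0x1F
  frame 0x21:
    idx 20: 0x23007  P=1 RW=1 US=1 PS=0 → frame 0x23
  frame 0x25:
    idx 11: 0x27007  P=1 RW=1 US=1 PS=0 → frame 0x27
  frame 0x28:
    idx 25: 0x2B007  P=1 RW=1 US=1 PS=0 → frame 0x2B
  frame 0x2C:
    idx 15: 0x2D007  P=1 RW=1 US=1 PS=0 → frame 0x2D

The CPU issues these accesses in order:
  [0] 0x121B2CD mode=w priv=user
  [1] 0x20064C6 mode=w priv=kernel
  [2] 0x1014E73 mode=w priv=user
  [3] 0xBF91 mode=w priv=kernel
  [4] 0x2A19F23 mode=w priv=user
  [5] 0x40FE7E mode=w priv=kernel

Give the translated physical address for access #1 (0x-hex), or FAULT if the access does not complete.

Per-access translation:
#0 VA=0x121B2CD (w,user):
  [0] read 0x18 idx=9: raw=0x19007 flags P=1 W=1 U=1 S=0
  [1] read 0x19 idx=27: raw=0x1A007 flags P=1 W=1 U=1 S=0
  ✓ 0x1A2CD  — 2 lookups
#1 VA=0x20064C6 (w,kernel):
  [0] read 0x18 idx=16: raw=0x1C007 flags P=1 W=1 U=1 S=0
  [1] read 0x1C idx=6: raw=0x1F007 flags P=1 W=1 U=1 S=0
  ✓ 0x1F4C6  — 2 lookups
#2 VA=0x1014E73 (w,user):
  [0] read 0x18 idx=8: raw=0x21007 flags P=1 W=1 U=1 S=0
  [1] read 0x21 idx=20: raw=0x23007 flags P=1 W=1 U=1 S=0
  ✓ 0x23E73  — 2 lookups
#3 VA=0xBF91 (w,kernel):
  [0] read 0x18 idx=0: raw=0x25007 flags P=1 W=1 U=1 S=0
  [1] read 0x25 idx=11: raw=0x27007 flags P=1 W=1 U=1 S=0
  ✓ 0x27F91  — 2 lookups
#4 VA=0x2A19F23 (w,user):
  [0] read 0x18 idx=21: raw=0x28007 flags P=1 W=1 U=1 S=0
  [1] read 0x28 idx=25: raw=0x2B007 flags P=1 W=1 U=1 S=0
  ✓ 0x2BF23  — 2 lookups
#5 VA=0x40FE7E (w,kernel):
  [0] read 0x18 idx=2: raw=0x2C007 flags P=1 W=1 U=1 S=0
  [1] read 0x2C idx=15: raw=0x2D007 flags P=1 W=1 U=1 S=0
  ✓ 0x2DE7E  — 2 lookups

Access #1 PA: 0x1F4C6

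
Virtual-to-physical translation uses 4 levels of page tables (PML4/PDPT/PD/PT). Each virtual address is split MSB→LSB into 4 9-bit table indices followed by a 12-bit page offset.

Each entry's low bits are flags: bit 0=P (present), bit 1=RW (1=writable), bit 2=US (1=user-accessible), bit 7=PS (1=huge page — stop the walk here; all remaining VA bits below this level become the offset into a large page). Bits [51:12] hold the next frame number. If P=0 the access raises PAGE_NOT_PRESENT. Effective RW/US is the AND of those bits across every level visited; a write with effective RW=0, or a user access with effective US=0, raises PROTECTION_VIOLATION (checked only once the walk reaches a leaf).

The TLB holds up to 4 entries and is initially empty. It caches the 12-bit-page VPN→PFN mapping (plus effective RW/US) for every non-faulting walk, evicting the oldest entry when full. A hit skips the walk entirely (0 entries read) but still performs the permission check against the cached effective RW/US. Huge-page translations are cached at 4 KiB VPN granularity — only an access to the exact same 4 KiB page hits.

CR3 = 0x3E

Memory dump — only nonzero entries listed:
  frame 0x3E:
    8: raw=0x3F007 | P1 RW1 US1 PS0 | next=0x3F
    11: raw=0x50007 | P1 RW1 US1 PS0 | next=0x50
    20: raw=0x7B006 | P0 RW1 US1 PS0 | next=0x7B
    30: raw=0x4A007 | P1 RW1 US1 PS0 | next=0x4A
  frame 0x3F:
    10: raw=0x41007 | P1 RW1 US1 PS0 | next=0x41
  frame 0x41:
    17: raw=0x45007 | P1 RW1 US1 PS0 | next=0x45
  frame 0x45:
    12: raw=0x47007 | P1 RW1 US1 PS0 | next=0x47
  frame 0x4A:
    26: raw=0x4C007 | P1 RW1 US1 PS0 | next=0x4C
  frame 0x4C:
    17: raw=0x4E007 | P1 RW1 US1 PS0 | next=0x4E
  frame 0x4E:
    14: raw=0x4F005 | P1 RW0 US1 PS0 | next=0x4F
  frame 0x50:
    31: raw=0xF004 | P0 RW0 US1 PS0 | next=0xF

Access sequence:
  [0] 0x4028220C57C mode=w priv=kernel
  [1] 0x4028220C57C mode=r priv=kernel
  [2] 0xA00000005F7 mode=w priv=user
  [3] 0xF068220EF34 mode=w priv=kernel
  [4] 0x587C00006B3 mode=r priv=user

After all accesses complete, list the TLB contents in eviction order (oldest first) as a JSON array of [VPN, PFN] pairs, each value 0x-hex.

Walk each access:
#0 VA=0x4028220C57C (w,kernel):
  [0] read 0x3E idx=8: raw=0x3F007 flags P=1 W=1 U=1 S=0
  [1] read 0x3F idx=10: raw=0x41007 flags P=1 W=1 U=1 S=0
  [2] read 0x41 idx=17: raw=0x45007 flags P=1 W=1 U=1 S=0
  [3] read 0x45 idx=12: raw=0x47007 flags P=1 W=1 U=1 S=0
  → PA=0x4757C  (4 entries read)
#1 VA=0x4028220C57C (r,kernel):
  TLB hit vpn=0x4028220C → PA=0x4757C
#2 VA=0xA00000005F7 (w,user):
  [0] read 0x3E idx=20: raw=0x7B006 flags P=0 W=1 U=1 S=0
  ⇒ fault: PAGE_NOT_PRESENT  — 1 lookups
#3 VA=0xF068220EF34 (w,kernel):
  [0] read 0x3E idx=30: raw=0x4A007 flags P=1 W=1 U=1 S=0
  [1] read 0x4A idx=26: raw=0x4C007 flags P=1 W=1 U=1 S=0
  [2] read 0x4C idx=17: raw=0x4E007 flags P=1 W=1 U=1 S=0
  [3] read 0x4E idx=14: raw=0x4F005 flags P=1 W=0 U=1 S=0
  ⇒ fault: PROTECTION_VIOLATION  — 4 lookups
#4 VA=0x587C00006B3 (r,user):
  [0] read 0x3E idx=11: raw=0x50007 flags P=1 W=1 U=1 S=0
  [1] read 0x50 idx=31: raw=0xF004 flags P=0 W=0 U=1 S=0
  ⇒ fault: PAGE_NOT_PRESENT  — 2 lookups

TLB: [["0x4028220C", "0x47"]]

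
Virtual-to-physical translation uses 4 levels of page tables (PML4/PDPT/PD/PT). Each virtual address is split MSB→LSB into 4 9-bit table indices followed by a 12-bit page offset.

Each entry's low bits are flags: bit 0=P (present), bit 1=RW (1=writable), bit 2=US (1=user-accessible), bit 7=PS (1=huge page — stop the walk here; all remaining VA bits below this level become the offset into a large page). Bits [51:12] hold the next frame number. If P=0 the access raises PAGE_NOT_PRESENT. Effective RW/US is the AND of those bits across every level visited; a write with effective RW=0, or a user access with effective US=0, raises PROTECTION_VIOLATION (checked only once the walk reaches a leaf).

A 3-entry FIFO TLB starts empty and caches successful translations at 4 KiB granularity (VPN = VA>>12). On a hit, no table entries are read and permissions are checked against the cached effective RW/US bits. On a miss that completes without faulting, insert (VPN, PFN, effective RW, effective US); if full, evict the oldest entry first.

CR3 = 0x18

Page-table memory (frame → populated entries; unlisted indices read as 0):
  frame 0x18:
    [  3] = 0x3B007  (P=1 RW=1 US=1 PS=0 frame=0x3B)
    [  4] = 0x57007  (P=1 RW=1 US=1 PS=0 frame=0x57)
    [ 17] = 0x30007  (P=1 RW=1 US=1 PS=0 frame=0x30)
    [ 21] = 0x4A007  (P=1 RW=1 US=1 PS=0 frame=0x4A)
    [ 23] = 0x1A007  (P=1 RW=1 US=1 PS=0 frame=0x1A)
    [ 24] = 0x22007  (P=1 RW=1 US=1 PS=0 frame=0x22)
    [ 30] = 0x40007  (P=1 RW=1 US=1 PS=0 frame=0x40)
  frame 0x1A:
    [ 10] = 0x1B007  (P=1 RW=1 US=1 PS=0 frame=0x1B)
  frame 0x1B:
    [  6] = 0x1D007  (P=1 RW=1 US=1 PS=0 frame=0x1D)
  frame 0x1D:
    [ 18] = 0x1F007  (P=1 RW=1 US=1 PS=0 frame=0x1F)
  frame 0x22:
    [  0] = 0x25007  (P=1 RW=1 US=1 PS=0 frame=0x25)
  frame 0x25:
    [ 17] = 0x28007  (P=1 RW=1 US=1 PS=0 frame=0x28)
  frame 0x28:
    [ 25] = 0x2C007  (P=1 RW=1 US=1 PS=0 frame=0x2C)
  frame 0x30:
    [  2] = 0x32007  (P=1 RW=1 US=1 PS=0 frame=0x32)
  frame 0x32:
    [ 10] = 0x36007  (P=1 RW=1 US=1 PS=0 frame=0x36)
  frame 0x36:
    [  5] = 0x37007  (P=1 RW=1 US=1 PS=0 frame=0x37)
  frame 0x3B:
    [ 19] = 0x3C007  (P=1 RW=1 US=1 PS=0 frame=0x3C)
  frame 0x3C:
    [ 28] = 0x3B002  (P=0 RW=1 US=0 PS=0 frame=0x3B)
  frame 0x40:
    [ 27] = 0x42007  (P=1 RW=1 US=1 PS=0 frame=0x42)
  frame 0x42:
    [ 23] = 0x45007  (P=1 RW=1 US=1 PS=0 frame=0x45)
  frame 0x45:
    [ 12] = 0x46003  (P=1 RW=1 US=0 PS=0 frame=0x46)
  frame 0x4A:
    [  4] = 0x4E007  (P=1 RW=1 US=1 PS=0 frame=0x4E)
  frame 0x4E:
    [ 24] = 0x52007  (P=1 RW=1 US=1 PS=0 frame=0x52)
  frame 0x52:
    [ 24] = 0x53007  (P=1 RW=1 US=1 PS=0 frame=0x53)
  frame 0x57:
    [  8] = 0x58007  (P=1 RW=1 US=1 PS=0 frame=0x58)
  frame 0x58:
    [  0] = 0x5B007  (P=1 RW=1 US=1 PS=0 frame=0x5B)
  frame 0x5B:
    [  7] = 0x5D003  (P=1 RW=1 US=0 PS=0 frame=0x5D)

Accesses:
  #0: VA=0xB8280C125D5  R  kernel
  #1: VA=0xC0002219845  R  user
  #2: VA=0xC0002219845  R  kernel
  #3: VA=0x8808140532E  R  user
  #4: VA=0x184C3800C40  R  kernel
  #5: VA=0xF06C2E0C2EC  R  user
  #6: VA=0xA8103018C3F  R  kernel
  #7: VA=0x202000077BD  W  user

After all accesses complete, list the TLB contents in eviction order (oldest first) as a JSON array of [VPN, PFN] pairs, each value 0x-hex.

Per-access translation:
#0 VA=0xB8280C125D5 (r,kernel):
  [0] read 0x18 idx=23: raw=0x1A007 flags P=1 W=1 U=1 S=0
  [1] read 0x1A idx=10: raw=0x1B007 flags P=1 W=1 U=1 S=0
  [2] read 0x1B idx=6: raw=0x1D007 flags P=1 W=1 U=1 S=0
  [3] read 0x1D idx=18: raw=0x1F007 flags P=1 W=1 U=1 S=0
  → PA=0x1F5D5  (4 entries read)
#1 VA=0xC0002219845 (r,user):
  [0] read 0x18 idx=24: raw=0x22007 flags P=1 W=1 U=1 S=0
  [1] read 0x22 idx=0: raw=0x25007 flags P=1 W=1 U=1 S=0
  [2] read 0x25 idx=17: raw=0x28007 flags P=1 W=1 U=1 S=0
  [3] read 0x28 idx=25: raw=0x2C007 flags P=1 W=1 U=1 S=0
  → PA=0x2C845  (4 entries read)
#2 VA=0xC0002219845 (r,kernel):
  TLB hit vpn=0xC0002219 → PA=0x2C845
#3 VA=0x8808140532E (r,user):
  [0] read 0x18 idx=17: raw=0x30007 flags P=1 W=1 U=1 S=0
  [1] read 0x30 idx=2: raw=0x32007 flags P=1 W=1 U=1 S=0
  [2] read 0x32 idx=10: raw=0x36007 flags P=1 W=1 U=1 S=0
  [3] read 0x36 idx=5: raw=0x37007 flags P=1 W=1 U=1 S=0
  → PA=0x3732E  (4 entries read)
#4 VA=0x184C3800C40 (r,kernel):
  [0] read 0x18 idx=3: raw=0x3B007 flags P=1 W=1 U=1 S=0
  [1] read 0x3B idx=19: raw=0x3C007 flags P=1 W=1 U=1 S=0
  [2] read 0x3C idx=28: raw=0x3B002 flags P=0 W=1 U=0 S=0
  ⇒ fault: PAGE_NOT_PRESENT  — 3 lookups
#5 VA=0xF06C2E0C2EC (r,user):
  [0] read 0x18 idx=30: raw=0x40007 flags P=1 W=1 U=1 S=0
  [1] read 0x40 idx=27: raw=0x42007 flags P=1 W=1 U=1 S=0
  [2] read 0x42 idx=23: raw=0x45007 flags P=1 W=1 U=1 S=0
  [3] read 0x45 idx=12: raw=0x46003 flags P=1 W=1 U=0 S=0
  ⇒ fault: PROTECTION_VIOLATION  — 4 lookups
#6 VA=0xA8103018C3F (r,kernel):
  [0] read 0x18 idx=21: raw=0x4A007 flags P=1 W=1 U=1 S=0
  [1] read 0x4A idx=4: raw=0x4E007 flags P=1 W=1 U=1 S=0
  [2] read 0x4E idx=24: raw=0x52007 flags P=1 W=1 U=1 S=0
  [3] read 0x52 idx=24: raw=0x53007 flags P=1 W=1 U=1 S=0
  → PA=0x53C3F  (4 entries read)
#7 VA=0x202000077BD (w,user):
  [0] read 0x18 idx=4: raw=0x57007 flags P=1 W=1 U=1 S=0
  [1] read 0x57 idx=8: raw=0x58007 flags P=1 W=1 U=1 S=0
  [2] read 0x58 idx=0: raw=0x5B007 flags P=1 W=1 U=1 S=0
  [3] read 0x5B idx=7: raw=0x5D003 flags P=1 W=1 U=0 S=0
  ⇒ fault: PROTECTION_VIOLATION  — 4 lookups

TLB: [["0xC0002219", "0x2C"], ["0x88081405", "0x37"], ["0xA8103018", "0x53"]]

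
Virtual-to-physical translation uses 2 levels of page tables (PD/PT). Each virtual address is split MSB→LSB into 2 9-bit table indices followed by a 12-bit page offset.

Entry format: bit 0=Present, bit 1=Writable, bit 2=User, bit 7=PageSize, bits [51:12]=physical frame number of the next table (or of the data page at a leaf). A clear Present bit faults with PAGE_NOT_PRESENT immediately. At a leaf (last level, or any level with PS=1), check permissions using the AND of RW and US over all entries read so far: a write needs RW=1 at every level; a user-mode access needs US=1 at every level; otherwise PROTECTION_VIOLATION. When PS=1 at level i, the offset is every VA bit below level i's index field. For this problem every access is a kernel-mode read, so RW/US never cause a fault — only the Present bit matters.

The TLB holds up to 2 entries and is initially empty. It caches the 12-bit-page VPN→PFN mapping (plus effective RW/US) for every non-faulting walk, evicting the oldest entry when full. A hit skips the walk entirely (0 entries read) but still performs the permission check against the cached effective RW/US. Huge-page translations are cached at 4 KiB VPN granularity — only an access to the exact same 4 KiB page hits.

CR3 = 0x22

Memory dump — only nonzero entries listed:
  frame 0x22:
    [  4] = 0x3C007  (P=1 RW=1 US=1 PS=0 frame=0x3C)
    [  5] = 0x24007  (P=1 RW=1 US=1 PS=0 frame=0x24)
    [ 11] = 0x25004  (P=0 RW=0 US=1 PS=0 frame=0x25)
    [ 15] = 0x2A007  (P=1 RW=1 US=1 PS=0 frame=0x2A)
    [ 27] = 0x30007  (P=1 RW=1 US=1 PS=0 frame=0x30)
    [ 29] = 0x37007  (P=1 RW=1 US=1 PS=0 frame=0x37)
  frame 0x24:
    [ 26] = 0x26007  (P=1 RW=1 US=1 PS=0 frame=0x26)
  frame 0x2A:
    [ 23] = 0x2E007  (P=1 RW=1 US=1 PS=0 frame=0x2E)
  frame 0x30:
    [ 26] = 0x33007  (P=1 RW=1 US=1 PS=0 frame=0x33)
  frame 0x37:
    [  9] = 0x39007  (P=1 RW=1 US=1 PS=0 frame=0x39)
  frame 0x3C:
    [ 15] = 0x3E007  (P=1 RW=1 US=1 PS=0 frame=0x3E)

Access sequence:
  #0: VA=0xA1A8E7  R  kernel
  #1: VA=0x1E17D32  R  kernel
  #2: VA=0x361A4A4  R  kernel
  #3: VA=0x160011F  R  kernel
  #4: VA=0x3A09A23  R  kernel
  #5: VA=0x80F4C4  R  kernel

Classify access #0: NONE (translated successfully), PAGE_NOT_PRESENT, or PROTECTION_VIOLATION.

Trace:
#0 VA=0xA1A8E7 (r,kernel):
  lvl0: tbl 0x22, slot 5 ⇒ 0x24007 (P1/RW1/US1/PS0)
  lvl1: tbl 0x24, slot 26 ⇒ 0x26007 (P1/RW1/US1/PS0)
  ✓ 0x268E7  — 2 lookups
#1 VA=0x1E17D32 (r,kernel):
  lvl0: tbl 0x22, slot 15 ⇒ 0x2A007 (P1/RW1/US1/PS0)
  lvl1: tbl 0x2A, slot 23 ⇒ 0x2E007 (P1/RW1/US1/PS0)
  ✓ 0x2ED32  — 2 lookups
#2 VA=0x361A4A4 (r,kernel):
  lvl0: tbl 0x22, slot 27 ⇒ 0x30007 (P1/RW1/US1/PS0)
  lvl1: tbl 0x30, slot 26 ⇒ 0x33007 (P1/RW1/US1/PS0)
  ✓ 0x334A4  — 2 lookups
#3 VA=0x160011F (r,kernel):
  lvl0: tbl 0x22, slot 11 ⇒ 0x25004 (P0/RW0/US1/PS0)
  ⇒ fault: PAGE_NOT_PRESENT  — 1 lookups
#4 VA=0x3A09A23 (r,kernel):
  lvl0: tbl 0x22, slot 29 ⇒ 0x37007 (P1/RW1/US1/PS0)
  lvl1: tbl 0x37, slot 9 ⇒ 0x39007 (P1/RW1/US1/PS0)
  ✓ 0x39A23  — 2 lookups
#5 VA=0x80F4C4 (r,kernel):
  lvl0: tbl 0x22, slot 4 ⇒ 0x3C007 (P1/RW1/US1/PS0)
  lvl1: tbl 0x3C, slot 15 ⇒ 0x3E007 (P1/RW1/US1/PS0)
  ✓ 0x3E4C4  — 2 lookups

Access #0 fault: NONE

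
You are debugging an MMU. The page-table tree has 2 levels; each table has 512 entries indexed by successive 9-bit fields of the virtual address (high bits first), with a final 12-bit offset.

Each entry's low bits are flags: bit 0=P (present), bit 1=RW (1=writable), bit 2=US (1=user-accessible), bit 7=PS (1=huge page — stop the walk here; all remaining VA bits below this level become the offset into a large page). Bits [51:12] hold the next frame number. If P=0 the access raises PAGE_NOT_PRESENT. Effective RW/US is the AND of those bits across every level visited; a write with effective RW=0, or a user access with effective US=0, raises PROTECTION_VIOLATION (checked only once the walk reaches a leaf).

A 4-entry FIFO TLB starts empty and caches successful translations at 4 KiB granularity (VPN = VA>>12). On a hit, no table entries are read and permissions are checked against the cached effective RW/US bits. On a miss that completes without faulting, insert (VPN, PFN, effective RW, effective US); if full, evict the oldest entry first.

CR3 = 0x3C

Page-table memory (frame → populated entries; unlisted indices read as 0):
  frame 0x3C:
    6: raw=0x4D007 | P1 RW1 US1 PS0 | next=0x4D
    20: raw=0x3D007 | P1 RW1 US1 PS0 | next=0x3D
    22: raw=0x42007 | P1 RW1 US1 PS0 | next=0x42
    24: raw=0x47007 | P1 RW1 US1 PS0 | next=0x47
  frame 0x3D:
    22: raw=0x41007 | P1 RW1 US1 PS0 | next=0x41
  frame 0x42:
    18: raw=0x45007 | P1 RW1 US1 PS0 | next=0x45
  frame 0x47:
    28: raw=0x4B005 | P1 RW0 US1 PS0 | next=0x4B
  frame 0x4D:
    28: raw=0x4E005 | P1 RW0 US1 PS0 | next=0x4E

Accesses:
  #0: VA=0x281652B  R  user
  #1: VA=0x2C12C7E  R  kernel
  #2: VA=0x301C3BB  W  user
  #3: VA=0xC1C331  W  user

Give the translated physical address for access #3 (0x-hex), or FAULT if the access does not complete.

Per-access translation:
#0 VA=0x281652B (r,user):
  L0: frame=0x3C idx=20 entry=0x3D007 [P=1 RW=1 US=1 PS=0]
  L1: frame=0x3D idx=22 entry=0x41007 [P=1 RW=1 US=1 PS=0]
  ⇒ phys 0x4152B  [2 reads]
#1 VA=0x2C12C7E (r,kernel):
  L0: frame=0x3C idx=22 entry=0x42007 [P=1 RW=1 US=1 PS=0]
  L1: frame=0x42 idx=18 entry=0x45007 [P=1 RW=1 US=1 PS=0]
  ⇒ phys 0x45C7E  [2 reads]
#2 VA=0x301C3BB (w,user):
  L0: frame=0x3C idx=24 entry=0x47007 [P=1 RW=1 US=1 PS=0]
  L1: frame=0x47 idx=28 entry=0x4B005 [P=1 RW=0 US=1 PS=0]
  ⇒ fault: PROTECTION_VIOLATION  — 2 lookups
#3 VA=0xC1C331 (w,user):
  L0: frame=0x3C idx=6 entry=0x4D007 [P=1 RW=1 US=1 PS=0]
  L1: frame=0x4D idx=28 entry=0x4E005 [P=1 RW=0 US=1 PS=0]
  ⇒ fault: PROTECTION_VIOLATION  — 2 lookups

Access #3 PA: FAULT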